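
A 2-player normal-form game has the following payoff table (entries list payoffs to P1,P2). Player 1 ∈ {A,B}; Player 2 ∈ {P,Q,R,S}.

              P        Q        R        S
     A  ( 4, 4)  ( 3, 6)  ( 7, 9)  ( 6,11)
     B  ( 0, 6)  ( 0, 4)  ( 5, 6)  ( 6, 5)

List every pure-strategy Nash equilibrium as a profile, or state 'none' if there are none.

(A,P): not NE [P2→S gives 11>4]
(A,Q): not NE [P2→S gives 11>6]
(A,R): not NE [P2→S gives 11>9]
(A,S): NE
(B,P): not NE [P1→A gives 4>0]
(B,Q): not NE [P1→A gives 3>0; P2→R gives 6>4]
(B,R): not NE [P1→A gives 7>5]
(B,S): not NE [P2→R gives 6>5]

NE set: (A,S)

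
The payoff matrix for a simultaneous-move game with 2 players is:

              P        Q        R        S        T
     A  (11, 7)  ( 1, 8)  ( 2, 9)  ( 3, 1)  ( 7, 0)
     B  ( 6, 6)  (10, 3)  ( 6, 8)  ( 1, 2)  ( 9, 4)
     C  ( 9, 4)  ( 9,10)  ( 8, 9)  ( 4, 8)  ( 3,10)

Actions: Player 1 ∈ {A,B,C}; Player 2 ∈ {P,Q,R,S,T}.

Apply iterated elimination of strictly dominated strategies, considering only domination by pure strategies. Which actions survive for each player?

P2 drop P (R beats it: A:9>7 B:8>6 C:9>4)
P2 drop S (Q beats it: A:8>1 B:3>2 C:10>8)
P1 drop A (B beats it: Q:10>1 R:6>2 T:9>7)
P1→{B,C} P2→{Q,R,T}

Survivors P1:{B,C} P2:{Q,R,T}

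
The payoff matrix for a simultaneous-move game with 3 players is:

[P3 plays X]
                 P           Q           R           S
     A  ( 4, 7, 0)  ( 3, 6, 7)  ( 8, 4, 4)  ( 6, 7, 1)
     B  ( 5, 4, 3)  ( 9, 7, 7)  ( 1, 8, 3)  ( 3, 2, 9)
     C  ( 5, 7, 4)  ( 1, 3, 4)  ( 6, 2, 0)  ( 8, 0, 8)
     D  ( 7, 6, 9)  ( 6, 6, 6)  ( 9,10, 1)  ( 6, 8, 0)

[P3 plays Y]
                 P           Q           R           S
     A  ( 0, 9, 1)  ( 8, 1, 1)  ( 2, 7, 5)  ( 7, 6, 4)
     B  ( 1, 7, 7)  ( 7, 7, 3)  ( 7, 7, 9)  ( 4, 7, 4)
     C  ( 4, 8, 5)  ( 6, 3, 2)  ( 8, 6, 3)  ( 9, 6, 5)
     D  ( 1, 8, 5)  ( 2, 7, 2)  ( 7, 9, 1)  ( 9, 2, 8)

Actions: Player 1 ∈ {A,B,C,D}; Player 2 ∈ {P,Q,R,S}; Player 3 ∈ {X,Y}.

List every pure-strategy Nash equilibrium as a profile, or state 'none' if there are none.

Nash profiles: (C,P,Y), (D,R,X)

(A,P,X): not NE [P1→D gives 7>4; P3→Y gives 1>0]
(A,P,Y): not NE [P1→C gives 4>0]
(A,Q,X): not NE [P1→B gives 9>3; P2→S gives 7>6]
(A,Q,Y): not NE [P2→P gives 9>1; P3→X gives 7>1]
(A,R,X): not NE [P1→D gives 9>8; P2→S gives 7>4; P3→Y gives 5>4]
(A,R,Y): not NE [P1→C gives 8>2; P2→P gives 9>7]
(A,S,X): not NE [P1→C gives 8>6; P3→Y gives 4>1]
(A,S,Y): not NE [P1→D gives 9>7; P2→P gives 9>6]
(B,P,X): not NE [P1→D gives 7>5; P2→R gives 8>4; P3→Y gives 7>3]
(B,P,Y): not NE [P1→C gives 4>1]
(B,Q,X): not NE [P2→R gives 8>7]
(B,Q,Y): not NE [P1→A gives 8>7; P3→X gives 7>3]
(B,R,X): not NE [P1→D gives 9>1; P3→Y gives 9>3]
(B,R,Y): not NE [P1→C gives 8>7]
(B,S,X): not NE [P1→C gives 8>3; P2→R gives 8>2]
(B,S,Y): not NE [P1→D gives 9>4; P3→X gives 9>4]
(C,P,X): not NE [P1→D gives 7>5; P3→Y gives 5>4]
(C,P,Y): NE
(C,Q,X): not NE [P1→B gives 9>1; P2→P gives 7>3]
(C,Q,Y): not NE [P1→A gives 8>6; P2→P gives 8>3; P3→X gives 4>2]
(C,R,X): not NE [P1→D gives 9>6; P2→P gives 7>2; P3→Y gives 3>0]
(C,R,Y): not NE [P2→P gives 8>6]
(C,S,X): not NE [P2→P gives 7>0]
(C,S,Y): not NE [P2→P gives 8>6; P3→X gives 8>5]
(D,P,X): not NE [P2→R gives 10>6]
(D,P,Y): not NE [P1→C gives 4>1; P2→R gives 9>8; P3→X gives 9>5]
(D,Q,X): not NE [P1→B gives 9>6; P2→R gives 10>6]
(D,Q,Y): not NE [P1→A gives 8>2; P2→R gives 9>7; P3→X gives 6>2]
(D,R,X): NE
(D,R,Y): not NE [P1→C gives 8>7]
(D,S,X): not NE [P1→C gives 8>6; P2→R gives 10>8; P3→Y gives 8>0]
(D,S,Y): not NE [P2→R gives 9>2]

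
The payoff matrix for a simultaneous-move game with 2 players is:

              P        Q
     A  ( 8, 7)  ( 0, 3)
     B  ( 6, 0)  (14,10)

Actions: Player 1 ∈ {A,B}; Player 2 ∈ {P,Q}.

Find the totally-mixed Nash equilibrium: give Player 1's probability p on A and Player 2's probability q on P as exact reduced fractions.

p=5/7, q=7/8

P1 indiff ⇒ q·8+(1-q)·0 = q·6+(1-q)·14 ⇒ q(2) = (1-q)(14) ⇒ q = 7/8
P2 indiff ⇒ p·7+(1-p)·0 = p·3+(1-p)·10 ⇒ p(4) = (1-p)(10) ⇒ p = 5/7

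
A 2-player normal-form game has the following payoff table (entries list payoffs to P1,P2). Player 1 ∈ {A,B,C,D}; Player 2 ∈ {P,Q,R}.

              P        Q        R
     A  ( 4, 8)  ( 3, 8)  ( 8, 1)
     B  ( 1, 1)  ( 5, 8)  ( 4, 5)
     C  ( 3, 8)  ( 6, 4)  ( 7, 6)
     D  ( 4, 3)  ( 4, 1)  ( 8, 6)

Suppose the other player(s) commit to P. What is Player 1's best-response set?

P1 best: {A,D}

u_1(A vs P) = 4
u_1(B vs P) = 1
u_1(C vs P) = 3
u_1(D vs P) = 4
max payoff 4 at {A,D}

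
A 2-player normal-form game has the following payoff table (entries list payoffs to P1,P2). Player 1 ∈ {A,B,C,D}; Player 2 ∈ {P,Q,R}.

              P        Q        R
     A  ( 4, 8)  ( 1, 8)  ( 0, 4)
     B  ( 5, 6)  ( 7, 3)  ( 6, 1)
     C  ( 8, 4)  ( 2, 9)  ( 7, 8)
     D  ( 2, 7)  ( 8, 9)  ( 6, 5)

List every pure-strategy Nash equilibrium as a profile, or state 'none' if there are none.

Nash profiles: (D,Q)

(A,P): not NE [P1→C gives 8>4]
(A,Q): not NE [P1→D gives 8>1]
(A,R): not NE [P1→C gives 7>0; P2→Q gives 8>4]
(B,P): not NE [P1→C gives 8>5]
(B,Q): not NE [P1→D gives 8>7; P2→P gives 6>3]
(B,R): not NE [P1→C gives 7>6; P2→P gives 6>1]
(C,P): not NE [P2→Q gives 9>4]
(C,Q): not NE [P1→D gives 8>2]
(C,R): not NE [P2→Q gives 9>8]
(D,P): not NE [P1→C gives 8>2; P2→Q gives 9>7]
(D,Q): NE
(D,R): not NE [P1→C gives 7>6; P2→Q gives 9>5]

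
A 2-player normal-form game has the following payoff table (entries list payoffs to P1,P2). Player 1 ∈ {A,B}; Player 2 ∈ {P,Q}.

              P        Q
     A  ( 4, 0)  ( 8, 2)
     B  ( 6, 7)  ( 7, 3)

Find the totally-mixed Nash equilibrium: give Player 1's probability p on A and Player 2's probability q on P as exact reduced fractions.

P1 indiff ⇒ q·4+(1-q)·8 = q·6+(1-q)·7 ⇒ q(-2) = (1-q)(-1) ⇒ q = 1/3
P2 indiff ⇒ p·0+(1-p)·7 = p·2+(1-p)·3 ⇒ p(-2) = (1-p)(-4) ⇒ p = 2/3

P1 mixes 2/3 on A; P2 mixes 1/3 on P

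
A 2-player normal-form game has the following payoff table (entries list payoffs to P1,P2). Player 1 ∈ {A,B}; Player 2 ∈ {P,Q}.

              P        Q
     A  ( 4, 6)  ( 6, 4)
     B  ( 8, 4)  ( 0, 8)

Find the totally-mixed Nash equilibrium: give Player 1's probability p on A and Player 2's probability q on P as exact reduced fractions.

p=2/3, q=3/5

P1 indiff ⇒ q·4+(1-q)·6 = q·8+(1-q)·0 ⇒ q(-4) = (1-q)(-6) ⇒ q = 3/5
P2 indiff ⇒ p·6+(1-p)·4 = p·4+(1-p)·8 ⇒ p(2) = (1-p)(4) ⇒ p = 2/3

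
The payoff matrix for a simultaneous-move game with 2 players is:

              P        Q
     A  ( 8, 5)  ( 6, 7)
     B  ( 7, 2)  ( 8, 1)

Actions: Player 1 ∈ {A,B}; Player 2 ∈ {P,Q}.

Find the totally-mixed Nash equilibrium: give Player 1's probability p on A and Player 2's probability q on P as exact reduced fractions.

(p,q) = (1/3, 2/3)

P1 indiff ⇒ q·8+(1-q)·6 = q·7+(1-q)·8 ⇒ q(1) = (1-q)(2) ⇒ q = 2/3
P2 indiff ⇒ p·5+(1-p)·2 = p·7+(1-p)·1 ⇒ p(-2) = (1-p)(-1) ⇒ p = 1/3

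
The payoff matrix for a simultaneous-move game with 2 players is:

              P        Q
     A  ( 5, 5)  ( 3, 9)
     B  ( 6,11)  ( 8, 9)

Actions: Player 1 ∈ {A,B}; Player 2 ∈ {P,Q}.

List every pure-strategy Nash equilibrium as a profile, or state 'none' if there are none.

Nash profiles: (B,P)

(A,P): not NE [P1→B gives 6>5; P2→Q gives 9>5]
(A,Q): not NE [P1→B gives 8>3]
(B,P): NE
(B,Q): not NE [P2→P gives 11>9]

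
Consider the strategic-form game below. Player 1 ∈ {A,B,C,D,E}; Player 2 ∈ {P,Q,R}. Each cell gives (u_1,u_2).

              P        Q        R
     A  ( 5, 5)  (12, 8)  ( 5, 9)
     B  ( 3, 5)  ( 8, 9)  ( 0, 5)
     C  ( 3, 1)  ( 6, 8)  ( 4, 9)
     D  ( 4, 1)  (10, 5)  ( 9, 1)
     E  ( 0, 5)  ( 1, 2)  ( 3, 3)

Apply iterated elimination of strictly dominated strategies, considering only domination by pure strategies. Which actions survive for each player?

IESDS → P1:{A,D} P2:{Q,R}

P1 drop B (A beats it: P:5>3 Q:12>8 R:5>0)
P1 drop C (A beats it: P:5>3 Q:12>6 R:5>4)
P1 drop E (A beats it: P:5>0 Q:12>1 R:5>3)
P2 drop P (Q beats it: A:8>5 D:5>1)
P1→{A,D} P2→{Q,R}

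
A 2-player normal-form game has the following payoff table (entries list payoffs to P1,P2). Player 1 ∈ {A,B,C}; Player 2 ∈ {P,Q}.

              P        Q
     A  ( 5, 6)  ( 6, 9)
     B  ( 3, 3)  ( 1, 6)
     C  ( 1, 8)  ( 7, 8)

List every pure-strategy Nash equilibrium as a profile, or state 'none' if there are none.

(A,P): not NE [P2→Q gives 9>6]
(A,Q): not NE [P1→C gives 7>6]
(B,P): not NE [P1→A gives 5>3; P2→Q gives 6>3]
(B,Q): not NE [P1→C gives 7>1]
(C,P): not NE [P1→A gives 5>1]
(C,Q): NE

PSNE = {(C,Q)}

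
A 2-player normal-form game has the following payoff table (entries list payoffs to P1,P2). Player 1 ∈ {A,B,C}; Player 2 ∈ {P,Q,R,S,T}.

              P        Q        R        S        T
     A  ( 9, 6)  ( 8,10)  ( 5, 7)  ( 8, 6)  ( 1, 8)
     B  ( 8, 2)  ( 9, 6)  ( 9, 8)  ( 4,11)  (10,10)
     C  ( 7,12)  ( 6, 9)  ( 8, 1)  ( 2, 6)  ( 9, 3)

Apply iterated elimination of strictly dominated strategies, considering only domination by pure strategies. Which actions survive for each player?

Remaining: P1:{A,B} P2:{Q,S,T}

P1 drop C (B beats it: P:8>7 Q:9>6 R:9>8 S:4>2 T:10>9)
P2 drop P (Q beats it: A:10>6 B:6>2)
P2 drop R (T beats it: A:8>7 B:10>8)
P1→{A,B} P2→{Q,S,T}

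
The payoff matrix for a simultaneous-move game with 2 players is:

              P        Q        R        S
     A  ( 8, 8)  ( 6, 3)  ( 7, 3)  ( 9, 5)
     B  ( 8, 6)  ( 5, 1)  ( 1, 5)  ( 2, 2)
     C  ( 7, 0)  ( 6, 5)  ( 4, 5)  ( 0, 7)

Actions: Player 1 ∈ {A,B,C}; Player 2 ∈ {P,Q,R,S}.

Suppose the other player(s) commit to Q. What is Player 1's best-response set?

BR_1 = {A,C}

u_1(A vs Q) = 6
u_1(B vs Q) = 5
u_1(C vs Q) = 6
max payoff 6 at {A,C}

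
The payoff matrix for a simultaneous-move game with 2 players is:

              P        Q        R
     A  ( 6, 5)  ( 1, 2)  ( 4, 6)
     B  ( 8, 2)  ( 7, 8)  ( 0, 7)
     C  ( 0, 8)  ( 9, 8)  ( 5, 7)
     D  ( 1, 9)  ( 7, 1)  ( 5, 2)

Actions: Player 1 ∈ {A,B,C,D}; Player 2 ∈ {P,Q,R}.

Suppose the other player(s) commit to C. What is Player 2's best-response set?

u_2(P vs C) = 8
u_2(Q vs C) = 8
u_2(R vs C) = 7
max payoff 8 at {P,Q}

argmax u_2 = {P,Q}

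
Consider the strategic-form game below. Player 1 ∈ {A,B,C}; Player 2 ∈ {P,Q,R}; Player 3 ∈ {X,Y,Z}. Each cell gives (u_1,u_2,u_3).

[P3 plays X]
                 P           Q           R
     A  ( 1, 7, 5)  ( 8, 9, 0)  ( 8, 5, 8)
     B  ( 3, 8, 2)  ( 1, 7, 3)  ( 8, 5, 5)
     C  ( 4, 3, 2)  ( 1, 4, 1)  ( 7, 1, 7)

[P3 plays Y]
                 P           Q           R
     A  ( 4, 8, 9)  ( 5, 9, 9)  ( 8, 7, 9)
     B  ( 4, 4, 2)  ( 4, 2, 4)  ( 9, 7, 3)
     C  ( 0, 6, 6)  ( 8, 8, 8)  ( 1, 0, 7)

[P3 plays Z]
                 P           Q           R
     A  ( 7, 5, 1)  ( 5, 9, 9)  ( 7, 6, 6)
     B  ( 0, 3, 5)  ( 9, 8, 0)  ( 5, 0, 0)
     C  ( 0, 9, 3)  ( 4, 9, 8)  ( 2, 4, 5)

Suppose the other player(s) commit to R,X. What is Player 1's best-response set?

u_1(A vs R,X) = 8
u_1(B vs R,X) = 8
u_1(C vs R,X) = 7
max payoff 8 at {A,B}

BR_1 = {A,B}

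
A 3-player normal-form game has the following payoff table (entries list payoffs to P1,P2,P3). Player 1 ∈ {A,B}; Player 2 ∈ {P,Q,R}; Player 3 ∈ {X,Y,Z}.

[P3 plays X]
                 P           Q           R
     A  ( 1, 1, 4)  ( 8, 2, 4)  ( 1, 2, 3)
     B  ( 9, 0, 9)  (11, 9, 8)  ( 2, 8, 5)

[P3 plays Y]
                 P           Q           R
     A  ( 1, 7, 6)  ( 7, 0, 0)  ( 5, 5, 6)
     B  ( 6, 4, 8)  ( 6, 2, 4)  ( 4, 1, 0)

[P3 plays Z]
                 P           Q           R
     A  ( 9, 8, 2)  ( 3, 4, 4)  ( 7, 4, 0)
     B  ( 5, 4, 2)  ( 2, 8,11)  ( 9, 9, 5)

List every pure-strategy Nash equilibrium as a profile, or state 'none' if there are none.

NE set: (B,R,Z)

(A,P,X): not NE [P1→B gives 9>1; P2→R gives 2>1; P3→Y gives 6>4]
(A,P,Y): not NE [P1→B gives 6>1]
(A,P,Z): not NE [P3→Y gives 6>2]
(A,Q,X): not NE [P1→B gives 11>8]
(A,Q,Y): not NE [P2→P gives 7>0; P3→Z gives 4>0]
(A,Q,Z): not NE [P2→P gives 8>4]
(A,R,X): not NE [P1→B gives 2>1; P3→Y gives 6>3]
(A,R,Y): not NE [P2→P gives 7>5]
(A,R,Z): not NE [P1→B gives 9>7; P2→P gives 8>4; P3→Y gives 6>0]
(B,P,X): not NE [P2→Q gives 9>0]
(B,P,Y): not NE [P3→X gives 9>8]
(B,P,Z): not NE [P1→A gives 9>5; P2→R gives 9>4; P3→X gives 9>2]
(B,Q,X): not NE [P3→Z gives 11>8]
(B,Q,Y): not NE [P1→A gives 7>6; P2→P gives 4>2; P3→Z gives 11>4]
(B,Q,Z): not NE [P1→A gives 3>2; P2→R gives 9>8]
(B,R,X): not NE [P2→Q gives 9>8]
(B,R,Y): not NE [P1→A gives 5>4; P2→P gives 4>1; P3→Z gives 5>0]
(B,R,Z): NE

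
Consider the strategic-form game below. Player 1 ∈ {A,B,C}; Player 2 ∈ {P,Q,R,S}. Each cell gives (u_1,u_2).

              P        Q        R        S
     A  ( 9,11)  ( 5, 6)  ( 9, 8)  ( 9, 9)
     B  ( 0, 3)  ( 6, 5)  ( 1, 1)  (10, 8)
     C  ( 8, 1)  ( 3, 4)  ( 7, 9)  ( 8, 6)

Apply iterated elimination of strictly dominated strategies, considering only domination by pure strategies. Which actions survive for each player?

P1 drop C (A beats it: P:9>8 Q:5>3 R:9>7 S:9>8)
P2 drop Q (S beats it: A:9>6 B:8>5)
P2 drop R (P beats it: A:11>8 B:3>1)
P1→{A,B} P2→{P,S}

Survivors P1:{A,B} P2:{P,S}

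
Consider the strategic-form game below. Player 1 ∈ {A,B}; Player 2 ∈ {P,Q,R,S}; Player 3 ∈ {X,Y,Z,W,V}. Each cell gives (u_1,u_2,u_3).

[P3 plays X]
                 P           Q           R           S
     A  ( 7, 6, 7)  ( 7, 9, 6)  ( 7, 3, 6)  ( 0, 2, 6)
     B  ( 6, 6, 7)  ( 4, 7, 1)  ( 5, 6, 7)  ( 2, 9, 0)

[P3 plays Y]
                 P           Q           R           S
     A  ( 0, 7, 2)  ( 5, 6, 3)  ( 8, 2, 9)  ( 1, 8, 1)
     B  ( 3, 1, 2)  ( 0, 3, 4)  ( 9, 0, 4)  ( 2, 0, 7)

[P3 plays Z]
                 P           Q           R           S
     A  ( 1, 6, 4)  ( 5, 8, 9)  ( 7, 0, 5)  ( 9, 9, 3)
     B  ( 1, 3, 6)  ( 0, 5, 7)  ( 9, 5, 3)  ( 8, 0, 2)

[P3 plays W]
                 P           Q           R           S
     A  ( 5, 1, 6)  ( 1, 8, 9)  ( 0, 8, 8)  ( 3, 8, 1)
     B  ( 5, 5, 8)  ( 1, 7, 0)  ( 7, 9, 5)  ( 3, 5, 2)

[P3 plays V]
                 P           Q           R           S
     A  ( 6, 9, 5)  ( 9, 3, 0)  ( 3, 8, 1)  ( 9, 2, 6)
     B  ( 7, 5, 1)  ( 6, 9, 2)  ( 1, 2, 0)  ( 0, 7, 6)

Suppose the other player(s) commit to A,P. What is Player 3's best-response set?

argmax u_3 = {X}

u_3(X vs A,P) = 7
u_3(Y vs A,P) = 2
u_3(Z vs A,P) = 4
u_3(W vs A,P) = 6
u_3(V vs A,P) = 5
max payoff 7 at {X}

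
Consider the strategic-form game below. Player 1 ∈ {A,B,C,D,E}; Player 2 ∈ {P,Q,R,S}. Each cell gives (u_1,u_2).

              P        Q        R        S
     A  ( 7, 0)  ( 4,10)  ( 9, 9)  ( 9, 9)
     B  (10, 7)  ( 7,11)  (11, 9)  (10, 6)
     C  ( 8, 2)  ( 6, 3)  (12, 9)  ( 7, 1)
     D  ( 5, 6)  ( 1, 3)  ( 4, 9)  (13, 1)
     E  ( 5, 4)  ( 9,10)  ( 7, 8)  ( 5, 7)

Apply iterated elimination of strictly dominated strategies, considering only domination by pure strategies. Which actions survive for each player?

Survivors P1:{B,C,E} P2:{Q,R}

P1 drop A (B beats it: P:10>7 Q:7>4 R:11>9 S:10>9)
P2 drop P (R beats it: B:9>7 C:9>2 D:9>6 E:8>4)
P2 drop S (Q beats it: B:11>6 C:3>1 D:3>1 E:10>7)
P1 drop D (B beats it: Q:7>1 R:11>4)
P1→{B,C,E} P2→{Q,R}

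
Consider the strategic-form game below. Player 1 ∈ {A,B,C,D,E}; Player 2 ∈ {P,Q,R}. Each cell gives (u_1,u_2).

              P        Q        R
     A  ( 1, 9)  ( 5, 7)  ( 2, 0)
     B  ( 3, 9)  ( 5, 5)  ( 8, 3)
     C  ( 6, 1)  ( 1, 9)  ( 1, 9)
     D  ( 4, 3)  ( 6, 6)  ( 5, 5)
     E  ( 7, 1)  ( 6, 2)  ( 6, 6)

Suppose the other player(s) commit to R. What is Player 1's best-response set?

argmax u_1 = {B}

u_1(A vs R) = 2
u_1(B vs R) = 8
u_1(C vs R) = 1
u_1(D vs R) = 5
u_1(E vs R) = 6
max payoff 8 at {B}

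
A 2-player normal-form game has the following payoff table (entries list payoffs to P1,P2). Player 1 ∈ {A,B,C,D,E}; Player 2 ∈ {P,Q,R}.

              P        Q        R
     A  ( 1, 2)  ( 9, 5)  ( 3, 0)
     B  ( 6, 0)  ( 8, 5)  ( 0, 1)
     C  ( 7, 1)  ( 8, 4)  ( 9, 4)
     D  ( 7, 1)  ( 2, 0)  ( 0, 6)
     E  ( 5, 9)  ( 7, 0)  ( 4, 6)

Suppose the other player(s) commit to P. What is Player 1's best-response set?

argmax u_1 = {C,D}

u_1(A vs P) = 1
u_1(B vs P) = 6
u_1(C vs P) = 7
u_1(D vs P) = 7
u_1(E vs P) = 5
max payoff 7 at {C,D}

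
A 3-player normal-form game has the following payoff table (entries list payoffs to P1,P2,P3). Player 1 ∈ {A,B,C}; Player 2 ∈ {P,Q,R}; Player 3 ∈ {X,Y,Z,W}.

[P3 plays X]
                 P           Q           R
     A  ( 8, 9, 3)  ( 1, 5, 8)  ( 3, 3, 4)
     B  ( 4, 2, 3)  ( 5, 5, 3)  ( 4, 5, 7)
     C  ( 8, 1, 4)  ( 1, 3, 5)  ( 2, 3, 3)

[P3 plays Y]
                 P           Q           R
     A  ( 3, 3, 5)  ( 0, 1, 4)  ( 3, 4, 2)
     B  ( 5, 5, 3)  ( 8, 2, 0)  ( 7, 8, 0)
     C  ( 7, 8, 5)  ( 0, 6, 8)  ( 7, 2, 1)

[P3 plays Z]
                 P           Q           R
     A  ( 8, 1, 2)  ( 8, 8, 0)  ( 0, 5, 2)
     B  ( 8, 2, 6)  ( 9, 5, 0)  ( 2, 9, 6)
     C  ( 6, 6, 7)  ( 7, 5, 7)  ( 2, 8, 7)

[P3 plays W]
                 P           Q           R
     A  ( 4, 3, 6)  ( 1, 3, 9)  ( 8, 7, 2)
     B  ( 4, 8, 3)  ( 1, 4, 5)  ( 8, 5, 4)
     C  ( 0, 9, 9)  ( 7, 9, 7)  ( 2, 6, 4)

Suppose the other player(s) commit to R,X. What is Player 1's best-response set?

u_1(A vs R,X) = 3
u_1(B vs R,X) = 4
u_1(C vs R,X) = 2
max payoff 4 at {B}

argmax u_1 = {B}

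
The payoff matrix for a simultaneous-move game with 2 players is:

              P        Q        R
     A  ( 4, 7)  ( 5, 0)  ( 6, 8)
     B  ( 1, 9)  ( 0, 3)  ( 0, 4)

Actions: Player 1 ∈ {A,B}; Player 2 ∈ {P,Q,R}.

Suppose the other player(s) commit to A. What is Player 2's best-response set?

u_2(P vs A) = 7
u_2(Q vs A) = 0
u_2(R vs A) = 8
max payoff 8 at {R}

P2 best: {R}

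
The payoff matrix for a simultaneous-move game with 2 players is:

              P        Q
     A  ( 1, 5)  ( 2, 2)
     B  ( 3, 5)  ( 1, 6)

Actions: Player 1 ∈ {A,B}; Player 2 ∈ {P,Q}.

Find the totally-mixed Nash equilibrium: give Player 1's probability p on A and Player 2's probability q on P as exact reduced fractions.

P1 indiff ⇒ q·1+(1-q)·2 = q·3+(1-q)·1 ⇒ q(-2) = (1-q)(-1) ⇒ q = 1/3
P2 indiff ⇒ p·5+(1-p)·5 = p·2+(1-p)·6 ⇒ p(3) = (1-p)(1) ⇒ p = 1/4

P1 mixes 1/4 on A; P2 mixes 1/3 on P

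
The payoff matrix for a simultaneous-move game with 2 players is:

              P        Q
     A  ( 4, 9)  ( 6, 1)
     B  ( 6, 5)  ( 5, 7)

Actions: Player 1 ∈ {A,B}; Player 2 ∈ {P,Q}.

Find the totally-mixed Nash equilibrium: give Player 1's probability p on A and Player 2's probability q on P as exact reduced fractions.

P1 indiff ⇒ q·4+(1-q)·6 = q·6+(1-q)·5 ⇒ q(-2) = (1-q)(-1) ⇒ q = 1/3
P2 indiff ⇒ p·9+(1-p)·5 = p·1+(1-p)·7 ⇒ p(8) = (1-p)(2) ⇒ p = 1/5

p=1/5, q=1/3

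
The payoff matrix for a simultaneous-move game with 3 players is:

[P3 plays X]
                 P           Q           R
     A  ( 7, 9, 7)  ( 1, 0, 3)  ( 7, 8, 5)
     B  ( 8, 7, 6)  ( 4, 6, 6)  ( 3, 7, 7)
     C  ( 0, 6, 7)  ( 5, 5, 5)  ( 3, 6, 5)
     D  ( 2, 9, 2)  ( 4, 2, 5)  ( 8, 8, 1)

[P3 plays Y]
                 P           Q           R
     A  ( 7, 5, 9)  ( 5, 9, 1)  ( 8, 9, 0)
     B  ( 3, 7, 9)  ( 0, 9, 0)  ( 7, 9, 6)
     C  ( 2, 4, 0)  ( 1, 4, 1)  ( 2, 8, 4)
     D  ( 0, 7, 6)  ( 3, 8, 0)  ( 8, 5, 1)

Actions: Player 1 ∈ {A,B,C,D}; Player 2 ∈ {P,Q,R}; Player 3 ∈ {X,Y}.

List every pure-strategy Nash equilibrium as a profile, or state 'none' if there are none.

(A,P,X): not NE [P1→B gives 8>7; P3→Y gives 9>7]
(A,P,Y): not NE [P2→R gives 9>5]
(A,Q,X): not NE [P1→C gives 5>1; P2→P gives 9>0]
(A,Q,Y): not NE [P3→X gives 3>1]
(A,R,X): not NE [P1→D gives 8>7; P2→P gives 9>8]
(A,R,Y): not NE [P3→X gives 5>0]
(B,P,X): not NE [P3→Y gives 9>6]
(B,P,Y): not NE [P1→A gives 7>3; P2→R gives 9>7]
(B,Q,X): not NE [P1→C gives 5>4; P2→R gives 7>6]
(B,Q,Y): not NE [P1→A gives 5>0; P3→X gives 6>0]
(B,R,X): not NE [P1→D gives 8>3]
(B,R,Y): not NE [P1→D gives 8>7; P3→X gives 7>6]
(C,P,X): not NE [P1→B gives 8>0]
(C,P,Y): not NE [P1→A gives 7>2; P2→R gives 8>4; P3→X gives 7>0]
(C,Q,X): not NE [P2→R gives 6>5]
(C,Q,Y): not NE [P1→A gives 5>1; P2→R gives 8>4; P3→X gives 5>1]
(C,R,X): not NE [P1→D gives 8>3]
(C,R,Y): not NE [P1→D gives 8>2; P3→X gives 5>4]
(D,P,X): not NE [P1→B gives 8>2; P3→Y gives 6>2]
(D,P,Y): not NE [P1→A gives 7>0; P2→Q gives 8>7]
(D,Q,X): not NE [P1→C gives 5>4; P2→P gives 9>2]
(D,Q,Y): not NE [P1→A gives 5>3; P3→X gives 5>0]
(D,R,X): not NE [P2→P gives 9>8]
(D,R,Y): not NE [P2→Q gives 8>5]

Equilibria: none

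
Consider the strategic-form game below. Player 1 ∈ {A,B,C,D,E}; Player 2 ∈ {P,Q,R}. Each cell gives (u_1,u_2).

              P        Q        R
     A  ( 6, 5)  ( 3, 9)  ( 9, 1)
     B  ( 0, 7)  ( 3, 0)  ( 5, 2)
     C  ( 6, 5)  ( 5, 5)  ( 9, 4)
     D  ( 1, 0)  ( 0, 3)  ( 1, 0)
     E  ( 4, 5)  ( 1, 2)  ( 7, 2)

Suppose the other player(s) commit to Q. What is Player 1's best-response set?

u_1(A vs Q) = 3
u_1(B vs Q) = 3
u_1(C vs Q) = 5
u_1(D vs Q) = 0
u_1(E vs Q) = 1
max payoff 5 at {C}

P1 best: {C}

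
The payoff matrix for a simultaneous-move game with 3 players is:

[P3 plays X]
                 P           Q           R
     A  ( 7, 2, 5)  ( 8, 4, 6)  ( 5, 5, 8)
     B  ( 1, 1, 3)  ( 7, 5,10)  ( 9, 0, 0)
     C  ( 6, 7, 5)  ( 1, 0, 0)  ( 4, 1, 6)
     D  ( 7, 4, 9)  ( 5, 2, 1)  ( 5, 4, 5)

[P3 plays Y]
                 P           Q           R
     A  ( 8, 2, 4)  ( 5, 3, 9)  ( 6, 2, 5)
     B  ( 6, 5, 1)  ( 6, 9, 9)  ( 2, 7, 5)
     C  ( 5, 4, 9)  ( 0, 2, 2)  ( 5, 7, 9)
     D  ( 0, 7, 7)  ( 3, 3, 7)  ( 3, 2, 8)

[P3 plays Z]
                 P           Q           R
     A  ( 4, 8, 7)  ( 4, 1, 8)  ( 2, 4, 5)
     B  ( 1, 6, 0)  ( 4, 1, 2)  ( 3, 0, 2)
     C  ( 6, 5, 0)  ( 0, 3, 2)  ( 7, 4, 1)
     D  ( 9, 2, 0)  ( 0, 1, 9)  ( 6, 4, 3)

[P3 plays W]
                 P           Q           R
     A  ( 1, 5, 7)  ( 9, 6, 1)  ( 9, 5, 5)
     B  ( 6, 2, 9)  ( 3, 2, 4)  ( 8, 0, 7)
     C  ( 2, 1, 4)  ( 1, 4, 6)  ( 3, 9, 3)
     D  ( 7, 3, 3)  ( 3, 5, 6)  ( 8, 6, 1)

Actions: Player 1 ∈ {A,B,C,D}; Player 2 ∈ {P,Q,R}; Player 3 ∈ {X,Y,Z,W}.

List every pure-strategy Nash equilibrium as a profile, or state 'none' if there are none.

(A,P,X): not NE [P2→R gives 5>2; P3→W gives 7>5]
(A,P,Y): not NE [P2→Q gives 3>2; P3→W gives 7>4]
(A,P,Z): not NE [P1→D gives 9>4]
(A,P,W): not NE [P1→D gives 7>1; P2→Q gives 6>5]
(A,Q,X): not NE [P2→R gives 5>4; P3→Y gives 9>6]
(A,Q,Y): not NE [P1→B gives 6>5]
(A,Q,Z): not NE [P2→P gives 8>1; P3→Y gives 9>8]
(A,Q,W): not NE [P3→Y gives 9>1]
(A,R,X): not NE [P1→B gives 9>5]
(A,R,Y): not NE [P2→Q gives 3>2; P3→X gives 8>5]
(A,R,Z): not NE [P1→C gives 7>2; P2→P gives 8>4; P3→X gives 8>5]
(A,R,W): not NE [P2→Q gives 6>5; P3→X gives 8>5]
(B,P,X): not NE [P1→D gives 7>1; P2→Q gives 5>1; P3→W gives 9>3]
(B,P,Y): not NE [P1→A gives 8>6; P2→Q gives 9>5; P3→W gives 9>1]
(B,P,Z): not NE [P1→D gives 9>1; P3→W gives 9>0]
(B,P,W): not NE [P1→D gives 7>6]
(B,Q,X): not NE [P1→A gives 8>7]
(B,Q,Y): not NE [P3→X gives 10>9]
(B,Q,Z): not NE [P2→P gives 6>1; P3→X gives 10>2]
(B,Q,W): not NE [P1→A gives 9>3; P3→X gives 10>4]
(B,R,X): not NE [P2→Q gives 5>0; P3→W gives 7>0]
(B,R,Y): not NE [P1→A gives 6>2; P2→Q gives 9>7; P3→W gives 7>5]
(B,R,Z): not NE [P1→C gives 7>3; P2→P gives 6>0; P3→W gives 7>2]
(B,R,W): not NE [P1→A gives 9>8; P2→Q gives 2>0]
(C,P,X): not NE [P1→D gives 7>6; P3→Y gives 9>5]
(C,P,Y): not NE [P1→A gives 8>5; P2→R gives 7>4]
(C,P,Z): not NE [P1→D gives 9>6; P3→Y gives 9>0]
(C,P,W): not NE [P1→D gives 7>2; P2→R gives 9>1; P3→Y gives 9>4]
(C,Q,X): not NE [P1→A gives 8>1; P2→P gives 7>0; P3→W gives 6>0]
(C,Q,Y): not NE [P1→B gives 6>0; P2→R gives 7>2; P3→W gives 6>2]
(C,Q,Z): not NE [P1→B gives 4>0; P2→P gives 5>3; P3→W gives 6>2]
(C,Q,W): not NE [P1→A gives 9>1; P2→R gives 9>4]
(C,R,X): not NE [P1→B gives 9>4; P2→P gives 7>1; P3→Y gives 9>6]
(C,R,Y): not NE [P1→A gives 6>5]
(C,R,Z): not NE [P2→P gives 5>4; P3→Y gives 9>1]
(C,R,W): not NE [P1→A gives 9>3; P3→Y gives 9>3]
(D,P,X): NE
(D,P,Y): not NE [P1→A gives 8>0; P3→X gives 9>7]
(D,P,Z): not NE [P2→R gives 4>2; P3→X gives 9>0]
(D,P,W): not NE [P2→R gives 6>3; P3→X gives 9>3]
(D,Q,X): not NE [P1→A gives 8>5; P2→R gives 4>2; P3→Z gives 9>1]
(D,Q,Y): not NE [P1→B gives 6>3; P2→P gives 7>3; P3→Z gives 9>7]
(D,Q,Z): not NE [P1→B gives 4>0; P2→R gives 4>1]
(D,Q,W): not NE [P1→A gives 9>3; P2→R gives 6>5; P3→Z gives 9>6]
(D,R,X): not NE [P1→B gives 9>5; P3→Y gives 8>5]
(D,R,Y): not NE [P1→A gives 6>3; P2→P gives 7>2]
(D,R,Z): not NE [P1→C gives 7>6; P3→Y gives 8>3]
(D,R,W): not NE [P1→A gives 9>8; P3→Y gives 8>1]

PSNE = {(D,P,X)}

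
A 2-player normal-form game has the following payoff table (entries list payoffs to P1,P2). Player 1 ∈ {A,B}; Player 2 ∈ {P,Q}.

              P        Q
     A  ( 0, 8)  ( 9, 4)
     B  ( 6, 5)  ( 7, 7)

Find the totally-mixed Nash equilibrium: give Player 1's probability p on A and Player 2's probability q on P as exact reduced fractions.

P1 mixes 1/3 on A; P2 mixes 1/4 on P

P1 indiff ⇒ q·0+(1-q)·9 = q·6+(1-q)·7 ⇒ q(-6) = (1-q)(-2) ⇒ q = 1/4
P2 indiff ⇒ p·8+(1-p)·5 = p·4+(1-p)·7 ⇒ p(4) = (1-p)(2) ⇒ p = 1/3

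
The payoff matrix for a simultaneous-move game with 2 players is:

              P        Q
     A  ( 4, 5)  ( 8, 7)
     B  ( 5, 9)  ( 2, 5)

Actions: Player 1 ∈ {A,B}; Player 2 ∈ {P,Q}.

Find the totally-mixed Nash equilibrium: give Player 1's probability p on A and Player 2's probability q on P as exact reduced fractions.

p=2/3, q=6/7

P1 indiff ⇒ q·4+(1-q)·8 = q·5+(1-q)·2 ⇒ q(-1) = (1-q)(-6) ⇒ q = 6/7
P2 indiff ⇒ p·5+(1-p)·9 = p·7+(1-p)·5 ⇒ p(-2) = (1-p)(-4) ⇒ p = 2/3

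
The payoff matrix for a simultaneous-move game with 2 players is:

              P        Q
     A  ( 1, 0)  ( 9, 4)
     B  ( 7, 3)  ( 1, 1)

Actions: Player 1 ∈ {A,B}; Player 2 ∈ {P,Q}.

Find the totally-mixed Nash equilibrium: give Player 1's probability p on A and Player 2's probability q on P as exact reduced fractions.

(p,q) = (1/3, 4/7)

P1 indiff ⇒ q·1+(1-q)·9 = q·7+(1-q)·1 ⇒ q(-6) = (1-q)(-8) ⇒ q = 4/7
P2 indiff ⇒ p·0+(1-p)·3 = p·4+(1-p)·1 ⇒ p(-4) = (1-p)(-2) ⇒ p = 1/3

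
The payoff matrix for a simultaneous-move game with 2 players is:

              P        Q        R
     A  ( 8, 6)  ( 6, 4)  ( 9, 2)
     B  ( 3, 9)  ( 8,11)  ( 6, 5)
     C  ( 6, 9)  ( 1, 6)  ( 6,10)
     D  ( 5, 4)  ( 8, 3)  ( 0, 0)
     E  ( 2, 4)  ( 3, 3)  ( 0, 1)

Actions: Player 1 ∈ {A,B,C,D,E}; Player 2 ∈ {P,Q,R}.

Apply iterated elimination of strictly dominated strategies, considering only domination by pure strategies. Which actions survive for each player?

IESDS → P1:{A,B,D} P2:{P,Q}

P1 drop C (A beats it: P:8>6 Q:6>1 R:9>6)
P1 drop E (A beats it: P:8>2 Q:6>3 R:9>0)
P2 drop R (P beats it: A:6>2 B:9>5 D:4>0)
P1→{A,B,D} P2→{P,Q}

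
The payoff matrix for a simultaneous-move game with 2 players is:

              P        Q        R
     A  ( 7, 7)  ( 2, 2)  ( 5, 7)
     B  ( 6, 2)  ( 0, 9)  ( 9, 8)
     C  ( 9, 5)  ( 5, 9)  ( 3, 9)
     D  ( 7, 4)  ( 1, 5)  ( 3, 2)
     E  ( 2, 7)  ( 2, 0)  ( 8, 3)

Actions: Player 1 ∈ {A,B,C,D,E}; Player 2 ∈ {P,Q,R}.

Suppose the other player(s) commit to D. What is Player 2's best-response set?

u_2(P vs D) = 4
u_2(Q vs D) = 5
u_2(R vs D) = 2
max payoff 5 at {Q}

P2 best: {Q}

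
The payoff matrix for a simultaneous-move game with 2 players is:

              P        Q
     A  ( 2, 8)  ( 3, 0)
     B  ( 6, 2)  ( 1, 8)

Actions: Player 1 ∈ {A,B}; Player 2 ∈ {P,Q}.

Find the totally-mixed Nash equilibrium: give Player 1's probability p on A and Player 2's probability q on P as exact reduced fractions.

P1 indiff ⇒ q·2+(1-q)·3 = q·6+(1-q)·1 ⇒ q(-4) = (1-q)(-2) ⇒ q = 1/3
P2 indiff ⇒ p·8+(1-p)·2 = p·0+(1-p)·8 ⇒ p(8) = (1-p)(6) ⇒ p = 3/7

p=3/7, q=1/3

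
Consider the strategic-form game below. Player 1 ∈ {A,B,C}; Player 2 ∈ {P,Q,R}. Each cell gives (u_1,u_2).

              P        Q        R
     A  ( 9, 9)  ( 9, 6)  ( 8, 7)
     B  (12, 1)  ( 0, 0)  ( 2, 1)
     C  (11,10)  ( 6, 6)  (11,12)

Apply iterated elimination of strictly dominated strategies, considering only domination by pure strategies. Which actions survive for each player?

IESDS → P1:{B,C} P2:{P,R}

P2 drop Q (P beats it: A:9>6 B:1>0 C:10>6)
P1 drop A (C beats it: P:11>9 R:11>8)
P1→{B,C} P2→{P,R}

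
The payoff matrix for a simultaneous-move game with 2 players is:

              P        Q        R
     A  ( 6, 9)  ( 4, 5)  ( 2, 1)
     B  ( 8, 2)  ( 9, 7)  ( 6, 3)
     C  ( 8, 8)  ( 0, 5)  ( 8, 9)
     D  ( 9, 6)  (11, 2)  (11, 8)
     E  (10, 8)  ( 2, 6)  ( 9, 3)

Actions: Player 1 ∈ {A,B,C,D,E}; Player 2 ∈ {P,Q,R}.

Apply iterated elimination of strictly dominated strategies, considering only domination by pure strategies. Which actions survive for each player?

P1 drop A (B beats it: P:8>6 Q:9>4 R:6>2)
P1 drop B (D beats it: P:9>8 Q:11>9 R:11>6)
P1 drop C (D beats it: P:9>8 Q:11>0 R:11>8)
P2 drop Q (P beats it: D:6>2 E:8>6)
P1→{D,E} P2→{P,R}

Survivors P1:{D,E} P2:{P,R}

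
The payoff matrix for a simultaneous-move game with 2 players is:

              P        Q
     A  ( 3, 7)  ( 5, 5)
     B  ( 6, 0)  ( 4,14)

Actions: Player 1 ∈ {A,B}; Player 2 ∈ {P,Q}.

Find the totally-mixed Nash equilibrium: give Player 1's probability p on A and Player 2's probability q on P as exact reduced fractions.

p=7/8, q=1/4

P1 indiff ⇒ q·3+(1-q)·5 = q·6+(1-q)·4 ⇒ q(-3) = (1-q)(-1) ⇒ q = 1/4
P2 indiff ⇒ p·7+(1-p)·0 = p·5+(1-p)·14 ⇒ p(2) = (1-p)(14) ⇒ p = 7/8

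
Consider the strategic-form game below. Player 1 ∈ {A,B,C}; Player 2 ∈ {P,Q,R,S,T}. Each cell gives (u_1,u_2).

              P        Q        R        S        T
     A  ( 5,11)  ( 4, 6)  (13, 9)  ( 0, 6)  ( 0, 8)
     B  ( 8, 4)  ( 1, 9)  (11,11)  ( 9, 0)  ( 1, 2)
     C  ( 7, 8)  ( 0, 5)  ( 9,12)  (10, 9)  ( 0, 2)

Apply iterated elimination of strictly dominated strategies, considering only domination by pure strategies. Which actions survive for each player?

P2 drop Q (R beats it: A:9>6 B:11>9 C:12>5)
P2 drop S (R beats it: A:9>6 B:11>0 C:12>9)
P1 drop C (B beats it: P:8>7 R:11>9 T:1>0)
P2 drop T (P beats it: A:11>8 B:4>2)
P1→{A,B} P2→{P,R}

Survivors P1:{A,B} P2:{P,R}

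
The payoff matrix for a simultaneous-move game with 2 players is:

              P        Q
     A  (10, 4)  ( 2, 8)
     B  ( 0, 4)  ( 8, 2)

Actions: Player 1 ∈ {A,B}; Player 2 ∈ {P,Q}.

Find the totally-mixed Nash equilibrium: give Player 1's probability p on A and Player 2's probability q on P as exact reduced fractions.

p=1/3, q=3/8

P1 indiff ⇒ q·10+(1-q)·2 = q·0+(1-q)·8 ⇒ q(10) = (1-q)(6) ⇒ q = 3/8
P2 indiff ⇒ p·4+(1-p)·4 = p·8+(1-p)·2 ⇒ p(-4) = (1-p)(-2) ⇒ p = 1/3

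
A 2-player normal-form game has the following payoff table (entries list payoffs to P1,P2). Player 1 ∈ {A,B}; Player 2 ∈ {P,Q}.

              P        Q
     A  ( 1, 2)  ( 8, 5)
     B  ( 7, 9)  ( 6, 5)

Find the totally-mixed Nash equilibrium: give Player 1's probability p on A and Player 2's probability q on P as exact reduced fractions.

P1 indiff ⇒ q·1+(1-q)·8 = q·7+(1-q)·6 ⇒ q(-6) = (1-q)(-2) ⇒ q = 1/4
P2 indiff ⇒ p·2+(1-p)·9 = p·5+(1-p)·5 ⇒ p(-3) = (1-p)(-4) ⇒ p = 4/7

p=4/7, q=1/4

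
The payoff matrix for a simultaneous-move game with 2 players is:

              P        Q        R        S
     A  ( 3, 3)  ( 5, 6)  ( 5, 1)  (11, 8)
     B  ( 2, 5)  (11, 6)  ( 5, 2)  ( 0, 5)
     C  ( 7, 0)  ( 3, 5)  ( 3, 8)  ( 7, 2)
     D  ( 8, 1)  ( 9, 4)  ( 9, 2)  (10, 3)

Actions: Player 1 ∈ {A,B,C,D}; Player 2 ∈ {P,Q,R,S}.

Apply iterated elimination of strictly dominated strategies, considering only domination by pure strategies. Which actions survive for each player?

IESDS → P1:{A,B,D} P2:{Q,S}

P1 drop C (D beats it: P:8>7 Q:9>3 R:9>3 S:10>7)
P2 drop P (Q beats it: A:6>3 B:6>5 D:4>1)
P2 drop R (Q beats it: A:6>1 B:6>2 D:4>2)
P1→{A,B,D} P2→{Q,S}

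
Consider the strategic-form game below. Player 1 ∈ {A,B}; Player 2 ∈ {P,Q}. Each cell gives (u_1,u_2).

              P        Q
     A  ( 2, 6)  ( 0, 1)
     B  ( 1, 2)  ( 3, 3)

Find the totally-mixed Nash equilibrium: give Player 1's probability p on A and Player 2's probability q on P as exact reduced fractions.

P1 indiff ⇒ q·2+(1-q)·0 = q·1+(1-q)·3 ⇒ q(1) = (1-q)(3) ⇒ q = 3/4
P2 indiff ⇒ p·6+(1-p)·2 = p·1+(1-p)·3 ⇒ p(5) = (1-p)(1) ⇒ p = 1/6

p=1/6, q=3/4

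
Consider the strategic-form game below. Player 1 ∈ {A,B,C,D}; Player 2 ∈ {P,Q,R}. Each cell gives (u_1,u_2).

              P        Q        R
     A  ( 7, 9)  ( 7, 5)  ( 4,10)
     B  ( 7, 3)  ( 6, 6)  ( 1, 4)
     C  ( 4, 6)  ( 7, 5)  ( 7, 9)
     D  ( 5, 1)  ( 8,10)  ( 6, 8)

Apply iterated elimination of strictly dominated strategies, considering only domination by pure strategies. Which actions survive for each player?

IESDS → P1:{C,D} P2:{Q,R}

P2 drop P (R beats it: A:10>9 B:4>3 C:9>6 D:8>1)
P1 drop A (D beats it: Q:8>7 R:6>4)
P1 drop B (C beats it: Q:7>6 R:7>1)
P1→{C,D} P2→{Q,R}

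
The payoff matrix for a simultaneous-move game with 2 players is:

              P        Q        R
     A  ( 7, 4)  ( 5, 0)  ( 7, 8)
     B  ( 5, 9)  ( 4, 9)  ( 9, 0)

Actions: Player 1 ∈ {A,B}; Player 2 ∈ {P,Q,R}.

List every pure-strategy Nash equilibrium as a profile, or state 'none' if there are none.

(A,P): not NE [P2→R gives 8>4]
(A,Q): not NE [P2→R gives 8>0]
(A,R): not NE [P1→B gives 9>7]
(B,P): not NE [P1→A gives 7>5]
(B,Q): not NE [P1→A gives 5>4]
(B,R): not NE [P2→Q gives 9>0]

Equilibria: none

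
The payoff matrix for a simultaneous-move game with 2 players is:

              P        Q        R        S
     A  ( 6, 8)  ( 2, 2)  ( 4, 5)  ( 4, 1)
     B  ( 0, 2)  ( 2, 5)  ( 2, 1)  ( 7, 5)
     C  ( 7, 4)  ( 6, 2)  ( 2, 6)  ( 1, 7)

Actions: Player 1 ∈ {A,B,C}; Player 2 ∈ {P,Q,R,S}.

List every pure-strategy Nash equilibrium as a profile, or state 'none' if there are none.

NE set: (B,S)

(A,P): not NE [P1→C gives 7>6]
(A,Q): not NE [P1→C gives 6>2; P2→P gives 8>2]
(A,R): not NE [P2→P gives 8>5]
(A,S): not NE [P1→B gives 7>4; P2→P gives 8>1]
(B,P): not NE [P1→C gives 7>0; P2→S gives 5>2]
(B,Q): not NE [P1→C gives 6>2]
(B,R): not NE [P1→A gives 4>2; P2→S gives 5>1]
(B,S): NE
(C,P): not NE [P2→S gives 7>4]
(C,Q): not NE [P2→S gives 7>2]
(C,R): not NE [P1→A gives 4>2; P2→S gives 7>6]
(C,S): not NE [P1→B gives 7>1]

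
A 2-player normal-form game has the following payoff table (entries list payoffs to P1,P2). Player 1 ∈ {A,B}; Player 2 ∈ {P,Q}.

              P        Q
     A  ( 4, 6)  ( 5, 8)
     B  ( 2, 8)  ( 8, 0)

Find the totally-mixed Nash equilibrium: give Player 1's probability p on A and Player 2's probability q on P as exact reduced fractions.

P1 indiff ⇒ q·4+(1-q)·5 = q·2+(1-q)·8 ⇒ q(2) = (1-q)(3) ⇒ q = 3/5
P2 indiff ⇒ p·6+(1-p)·8 = p·8+(1-p)·0 ⇒ p(-2) = (1-p)(-8) ⇒ p = 4/5

p=4/5, q=3/5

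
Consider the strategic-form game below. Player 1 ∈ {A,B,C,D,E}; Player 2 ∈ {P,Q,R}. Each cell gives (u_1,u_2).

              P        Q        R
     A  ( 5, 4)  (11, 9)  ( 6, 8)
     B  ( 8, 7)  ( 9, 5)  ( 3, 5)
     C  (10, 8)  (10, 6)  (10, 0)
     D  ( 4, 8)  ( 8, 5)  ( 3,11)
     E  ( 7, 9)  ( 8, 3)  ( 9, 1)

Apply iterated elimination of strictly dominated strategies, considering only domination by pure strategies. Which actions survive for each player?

P1 drop B (C beats it: P:10>8 Q:10>9 R:10>3)
P1 drop D (A beats it: P:5>4 Q:11>8 R:6>3)
P1 drop E (C beats it: P:10>7 Q:10>8 R:10>9)
P2 drop R (Q beats it: A:9>8 C:6>0)
P1→{A,C} P2→{P,Q}

Remaining: P1:{A,C} P2:{P,Q}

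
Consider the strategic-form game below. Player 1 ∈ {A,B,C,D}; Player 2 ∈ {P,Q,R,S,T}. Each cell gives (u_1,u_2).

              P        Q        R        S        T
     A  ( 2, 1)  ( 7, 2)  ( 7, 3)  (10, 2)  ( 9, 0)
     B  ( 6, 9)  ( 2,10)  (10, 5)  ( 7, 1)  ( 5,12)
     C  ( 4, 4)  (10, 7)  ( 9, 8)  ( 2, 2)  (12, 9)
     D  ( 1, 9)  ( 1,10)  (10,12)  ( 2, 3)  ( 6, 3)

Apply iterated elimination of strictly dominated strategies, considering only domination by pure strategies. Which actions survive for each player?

Survivors P1:{B,C,D} P2:{Q,R,T}

P2 drop P (Q beats it: A:2>1 B:10>9 C:7>4 D:10>9)
P2 drop S (R beats it: A:3>2 B:5>1 C:8>2 D:12>3)
P1 drop A (C beats it: Q:10>7 R:9>7 T:12>9)
P1→{B,C,D} P2→{Q,R,T}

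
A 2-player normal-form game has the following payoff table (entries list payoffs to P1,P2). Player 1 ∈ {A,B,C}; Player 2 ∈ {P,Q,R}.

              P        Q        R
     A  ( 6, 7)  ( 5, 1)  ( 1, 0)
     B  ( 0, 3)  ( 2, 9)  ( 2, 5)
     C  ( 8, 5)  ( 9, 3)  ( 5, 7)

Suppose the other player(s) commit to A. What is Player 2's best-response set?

argmax u_2 = {P}

u_2(P vs A) = 7
u_2(Q vs A) = 1
u_2(R vs A) = 0
max payoff 7 at {P}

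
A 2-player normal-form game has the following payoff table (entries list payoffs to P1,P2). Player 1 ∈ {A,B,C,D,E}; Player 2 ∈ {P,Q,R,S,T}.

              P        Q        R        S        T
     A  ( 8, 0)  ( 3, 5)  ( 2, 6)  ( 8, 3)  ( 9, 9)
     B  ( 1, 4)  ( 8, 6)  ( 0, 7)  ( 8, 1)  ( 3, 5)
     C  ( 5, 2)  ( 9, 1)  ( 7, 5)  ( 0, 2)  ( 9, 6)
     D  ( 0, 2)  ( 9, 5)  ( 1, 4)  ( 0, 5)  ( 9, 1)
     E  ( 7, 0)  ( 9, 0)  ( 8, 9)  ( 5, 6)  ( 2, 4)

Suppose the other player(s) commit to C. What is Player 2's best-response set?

u_2(P vs C) = 2
u_2(Q vs C) = 1
u_2(R vs C) = 5
u_2(S vs C) = 2
u_2(T vs C) = 6
max payoff 6 at {T}

argmax u_2 = {T}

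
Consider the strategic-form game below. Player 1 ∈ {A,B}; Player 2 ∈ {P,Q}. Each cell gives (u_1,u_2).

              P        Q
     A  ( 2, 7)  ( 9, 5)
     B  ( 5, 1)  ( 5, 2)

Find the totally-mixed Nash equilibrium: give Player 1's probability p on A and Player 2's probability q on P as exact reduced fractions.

P1 mixes 1/3 on A; P2 mixes 4/7 on P

P1 indiff ⇒ q·2+(1-q)·9 = q·5+(1-q)·5 ⇒ q(-3) = (1-q)(-4) ⇒ q = 4/7
P2 indiff ⇒ p·7+(1-p)·1 = p·5+(1-p)·2 ⇒ p(2) = (1-p)(1) ⇒ p = 1/3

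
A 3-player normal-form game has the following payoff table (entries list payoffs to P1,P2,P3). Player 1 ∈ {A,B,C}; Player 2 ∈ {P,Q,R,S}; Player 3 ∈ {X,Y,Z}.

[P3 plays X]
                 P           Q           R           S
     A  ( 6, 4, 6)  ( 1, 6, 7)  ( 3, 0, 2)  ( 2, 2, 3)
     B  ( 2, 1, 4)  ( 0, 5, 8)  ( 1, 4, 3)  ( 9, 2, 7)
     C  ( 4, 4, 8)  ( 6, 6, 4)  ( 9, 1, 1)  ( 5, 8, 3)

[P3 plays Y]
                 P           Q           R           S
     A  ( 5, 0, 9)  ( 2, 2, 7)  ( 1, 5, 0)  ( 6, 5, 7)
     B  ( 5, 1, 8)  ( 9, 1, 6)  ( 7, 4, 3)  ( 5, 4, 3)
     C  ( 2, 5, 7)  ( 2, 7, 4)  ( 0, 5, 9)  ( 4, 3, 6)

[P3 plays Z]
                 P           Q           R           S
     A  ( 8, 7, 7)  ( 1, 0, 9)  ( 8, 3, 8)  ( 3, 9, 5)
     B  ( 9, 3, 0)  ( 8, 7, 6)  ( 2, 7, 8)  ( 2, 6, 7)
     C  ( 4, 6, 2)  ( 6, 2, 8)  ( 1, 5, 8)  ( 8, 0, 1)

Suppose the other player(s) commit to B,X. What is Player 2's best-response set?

u_2(P vs B,X) = 1
u_2(Q vs B,X) = 5
u_2(R vs B,X) = 4
u_2(S vs B,X) = 2
max payoff 5 at {Q}

argmax u_2 = {Q}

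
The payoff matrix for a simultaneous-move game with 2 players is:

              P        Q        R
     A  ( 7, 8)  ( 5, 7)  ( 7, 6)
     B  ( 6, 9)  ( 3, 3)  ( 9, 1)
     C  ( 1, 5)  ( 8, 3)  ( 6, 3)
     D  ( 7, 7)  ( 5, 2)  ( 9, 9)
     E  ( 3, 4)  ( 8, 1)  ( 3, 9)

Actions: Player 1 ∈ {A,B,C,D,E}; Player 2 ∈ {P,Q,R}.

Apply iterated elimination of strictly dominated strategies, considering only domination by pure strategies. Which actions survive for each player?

P2 drop Q (P beats it: A:8>7 B:9>3 C:5>3 D:7>2 E:4>1)
P1 drop C (A beats it: P:7>1 R:7>6)
P1 drop E (A beats it: P:7>3 R:7>3)
P1→{A,B,D} P2→{P,R}

Survivors P1:{A,B,D} P2:{P,R}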